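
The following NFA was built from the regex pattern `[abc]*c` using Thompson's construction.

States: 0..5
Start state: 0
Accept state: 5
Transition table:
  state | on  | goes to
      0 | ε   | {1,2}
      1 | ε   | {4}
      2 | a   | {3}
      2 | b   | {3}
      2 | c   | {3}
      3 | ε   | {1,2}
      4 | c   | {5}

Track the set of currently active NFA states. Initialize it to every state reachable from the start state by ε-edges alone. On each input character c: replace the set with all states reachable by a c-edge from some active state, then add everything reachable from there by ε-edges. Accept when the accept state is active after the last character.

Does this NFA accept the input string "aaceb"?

start: ε-closure({0}) = {0,1,2,4}
'a' @ 1: {1,2,3,4}
'a' @ 2: {1,2,3,4}
'c' @ 3: {1,2,3,4,5}  ✓accept
'e' @ 4: {}  — dead — no transitions
rest 'b' ignored (set empty)
final: {}; accept 5 not in set

Answer: REJECT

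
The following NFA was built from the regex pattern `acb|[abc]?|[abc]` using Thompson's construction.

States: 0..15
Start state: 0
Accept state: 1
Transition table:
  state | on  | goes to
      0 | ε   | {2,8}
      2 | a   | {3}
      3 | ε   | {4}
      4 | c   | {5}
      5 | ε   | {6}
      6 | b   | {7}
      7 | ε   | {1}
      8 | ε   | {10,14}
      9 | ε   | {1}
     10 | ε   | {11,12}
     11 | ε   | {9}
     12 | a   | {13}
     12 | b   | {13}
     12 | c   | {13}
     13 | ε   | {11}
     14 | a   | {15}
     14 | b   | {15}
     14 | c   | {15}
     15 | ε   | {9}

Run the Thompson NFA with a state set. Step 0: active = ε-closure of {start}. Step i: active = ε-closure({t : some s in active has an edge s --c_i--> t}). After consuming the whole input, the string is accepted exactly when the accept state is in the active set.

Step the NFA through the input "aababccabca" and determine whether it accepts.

Answer: REJECT

Steps:
initial (ε-close {0}): {0,1,2,8,9,10,11,12,14}
'a' @ 1: {1,3,4,9,11,13,15}  [accepting]
'a' @ 2: {}  — state set empty
rest 'babccabca' ignored (set empty)
after full input: {}  (accept=1 not in)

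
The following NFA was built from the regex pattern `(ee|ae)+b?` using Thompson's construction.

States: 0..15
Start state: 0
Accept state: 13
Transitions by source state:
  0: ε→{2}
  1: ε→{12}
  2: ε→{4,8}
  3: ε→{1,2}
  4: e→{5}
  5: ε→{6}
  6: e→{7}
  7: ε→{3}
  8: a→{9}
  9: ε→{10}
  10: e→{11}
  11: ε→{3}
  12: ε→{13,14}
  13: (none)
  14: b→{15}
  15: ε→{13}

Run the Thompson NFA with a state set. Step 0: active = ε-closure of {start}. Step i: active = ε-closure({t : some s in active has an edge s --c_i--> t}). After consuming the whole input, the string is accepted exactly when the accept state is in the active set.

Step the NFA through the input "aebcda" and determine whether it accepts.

Answer: REJECT

Trace:
S₀ = ε-closure({0}) = {0,2,4,8}
'a' @ 1: {9,10}
'e' @ 2: {1,2,3,4,8,11,12,13,14}  ✓accept
'b' @ 3: {13,15}  ✓accept
'c' @ 4: {}  — state set empty
rest 'da' ignored (set empty)
after full input: {}  (accept=13 not in)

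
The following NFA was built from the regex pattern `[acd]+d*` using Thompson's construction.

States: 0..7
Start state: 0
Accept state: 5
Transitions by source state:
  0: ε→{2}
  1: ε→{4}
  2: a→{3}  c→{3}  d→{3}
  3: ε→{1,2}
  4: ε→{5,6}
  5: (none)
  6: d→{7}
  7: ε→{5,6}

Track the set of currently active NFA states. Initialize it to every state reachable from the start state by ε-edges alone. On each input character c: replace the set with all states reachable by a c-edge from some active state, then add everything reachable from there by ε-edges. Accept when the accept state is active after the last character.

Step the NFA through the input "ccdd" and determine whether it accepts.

Answer: ACCEPT

Steps:
start: ε-closure({0}) = {0,2}
'c' @ 1: {1,2,3,4,5,6}  ✓accept
'c' @ 2: {1,2,3,4,5,6}  ✓accept
'd' @ 3: {1,2,3,4,5,6,7}  ✓accept
'd' @ 4: {1,2,3,4,5,6,7}  ✓accept
final: {1,2,3,4,5,6,7}; accept 5 in set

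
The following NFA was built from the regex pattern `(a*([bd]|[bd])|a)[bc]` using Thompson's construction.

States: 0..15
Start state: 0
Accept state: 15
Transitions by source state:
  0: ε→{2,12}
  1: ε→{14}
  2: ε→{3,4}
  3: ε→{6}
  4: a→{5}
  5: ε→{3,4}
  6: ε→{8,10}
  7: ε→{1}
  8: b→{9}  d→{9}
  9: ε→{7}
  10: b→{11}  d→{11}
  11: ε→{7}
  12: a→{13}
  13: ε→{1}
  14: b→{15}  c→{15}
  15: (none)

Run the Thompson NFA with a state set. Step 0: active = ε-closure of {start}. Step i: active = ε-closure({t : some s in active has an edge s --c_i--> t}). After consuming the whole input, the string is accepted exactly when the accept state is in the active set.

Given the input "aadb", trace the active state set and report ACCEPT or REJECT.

Answer: ACCEPT

Derivation:
S₀ = ε-closure({0}) = {0,2,3,4,6,8,10,12}
'a' @ 1: {1,3,4,5,6,8,10,13,14}
'a' @ 2: {3,4,5,6,8,10}
'd' @ 3: {1,7,9,11,14}
'b' @ 4: {15}  ✓accept
end set {15} — state 15 in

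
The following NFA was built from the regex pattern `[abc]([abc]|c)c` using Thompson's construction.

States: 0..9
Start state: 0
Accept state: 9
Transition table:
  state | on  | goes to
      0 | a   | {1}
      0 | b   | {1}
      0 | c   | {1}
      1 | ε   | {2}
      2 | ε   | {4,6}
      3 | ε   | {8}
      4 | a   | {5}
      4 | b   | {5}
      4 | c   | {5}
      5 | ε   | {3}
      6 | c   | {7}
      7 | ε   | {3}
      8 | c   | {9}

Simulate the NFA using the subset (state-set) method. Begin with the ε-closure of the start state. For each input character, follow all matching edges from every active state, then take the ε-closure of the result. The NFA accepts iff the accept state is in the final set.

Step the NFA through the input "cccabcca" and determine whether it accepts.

S₀ = ε-closure({0}) = {0}
'c' @ 1: {1,2,4,6}
'c' @ 2: {3,5,7,8}
'c' @ 3: {9}  (accept∈set)
'a' @ 4: {}  — dead — no transitions
rest 'bcca' ignored (set empty)
final: {}; accept 9 not in set

Answer: REJECT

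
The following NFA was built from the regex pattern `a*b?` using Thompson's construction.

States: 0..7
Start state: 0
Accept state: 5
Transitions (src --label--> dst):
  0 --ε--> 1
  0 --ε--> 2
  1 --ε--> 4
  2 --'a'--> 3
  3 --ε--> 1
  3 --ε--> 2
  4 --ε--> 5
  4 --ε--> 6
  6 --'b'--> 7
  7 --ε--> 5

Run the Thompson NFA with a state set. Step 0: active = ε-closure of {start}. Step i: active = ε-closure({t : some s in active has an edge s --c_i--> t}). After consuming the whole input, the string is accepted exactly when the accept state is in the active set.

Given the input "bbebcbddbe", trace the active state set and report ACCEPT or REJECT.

initial (ε-close {0}): {0,1,2,4,5,6}
'b' @ 1: {5,7}  (accept∈set)
'b' @ 2: {}  — dead — no transitions
rest 'ebcbddbe' ignored (set empty)
end set {} — state 5 not in

Answer: REJECT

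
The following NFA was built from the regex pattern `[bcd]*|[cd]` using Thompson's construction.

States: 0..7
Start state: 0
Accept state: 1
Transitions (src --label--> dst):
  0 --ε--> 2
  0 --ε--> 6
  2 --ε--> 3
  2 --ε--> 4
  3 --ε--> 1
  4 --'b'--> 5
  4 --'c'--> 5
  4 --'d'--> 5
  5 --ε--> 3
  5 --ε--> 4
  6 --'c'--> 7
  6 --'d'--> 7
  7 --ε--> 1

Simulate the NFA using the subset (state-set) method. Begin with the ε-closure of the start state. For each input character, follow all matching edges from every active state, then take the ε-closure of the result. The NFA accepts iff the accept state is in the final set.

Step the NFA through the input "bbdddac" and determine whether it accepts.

Answer: REJECT

Derivation:
initial (ε-close {0}): {0,1,2,3,4,6}
'b' @ 1: {1,3,4,5}  ✓accept
'b' @ 2: {1,3,4,5}  ✓accept
'd' @ 3: {1,3,4,5}  ✓accept
'd' @ 4: {1,3,4,5}  ✓accept
'd' @ 5: {1,3,4,5}  ✓accept
'a' @ 6: {}  — no active states
rest 'c' ignored (set empty)
final: {}; accept 1 not in set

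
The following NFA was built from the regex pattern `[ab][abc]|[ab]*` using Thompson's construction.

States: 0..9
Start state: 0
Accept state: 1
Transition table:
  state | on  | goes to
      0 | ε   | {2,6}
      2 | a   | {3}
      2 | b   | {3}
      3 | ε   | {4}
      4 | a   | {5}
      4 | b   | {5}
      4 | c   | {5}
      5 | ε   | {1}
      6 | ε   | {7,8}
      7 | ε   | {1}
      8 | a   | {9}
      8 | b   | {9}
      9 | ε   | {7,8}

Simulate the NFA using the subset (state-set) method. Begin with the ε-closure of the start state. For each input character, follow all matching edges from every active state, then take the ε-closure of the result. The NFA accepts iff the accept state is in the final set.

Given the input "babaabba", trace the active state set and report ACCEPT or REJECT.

start: ε-closure({0}) = {0,1,2,6,7,8}
'b' @ 1: {1,3,4,7,8,9}  (accept∈set)
'a' @ 2: {1,5,7,8,9}  (accept∈set)
'b' @ 3: {1,7,8,9}  (accept∈set)
'a' @ 4: {1,7,8,9}  (accept∈set)
'a' @ 5: {1,7,8,9}  (accept∈set)
'b' @ 6: {1,7,8,9}  (accept∈set)
'b' @ 7: {1,7,8,9}  (accept∈set)
'a' @ 8: {1,7,8,9}  (accept∈set)
final: {1,7,8,9}; accept 1 in set

Answer: ACCEPT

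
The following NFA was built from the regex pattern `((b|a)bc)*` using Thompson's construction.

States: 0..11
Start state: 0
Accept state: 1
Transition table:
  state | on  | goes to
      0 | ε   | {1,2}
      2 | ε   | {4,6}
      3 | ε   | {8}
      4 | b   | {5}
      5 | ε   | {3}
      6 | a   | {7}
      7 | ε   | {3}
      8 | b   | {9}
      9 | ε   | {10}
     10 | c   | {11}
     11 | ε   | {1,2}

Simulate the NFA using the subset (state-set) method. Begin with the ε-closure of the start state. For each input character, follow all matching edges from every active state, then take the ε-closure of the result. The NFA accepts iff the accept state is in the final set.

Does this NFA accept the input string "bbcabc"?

Answer: ACCEPT

Derivation:
S₀ = ε-closure({0}) = {0,1,2,4,6}
'b' @ 1: {3,5,8}
'b' @ 2: {9,10}
'c' @ 3: {1,2,4,6,11}  [accepting]
'a' @ 4: {3,7,8}
'b' @ 5: {9,10}
'c' @ 6: {1,2,4,6,11}  [accepting]
end set {1,2,4,6,11} — state 1 in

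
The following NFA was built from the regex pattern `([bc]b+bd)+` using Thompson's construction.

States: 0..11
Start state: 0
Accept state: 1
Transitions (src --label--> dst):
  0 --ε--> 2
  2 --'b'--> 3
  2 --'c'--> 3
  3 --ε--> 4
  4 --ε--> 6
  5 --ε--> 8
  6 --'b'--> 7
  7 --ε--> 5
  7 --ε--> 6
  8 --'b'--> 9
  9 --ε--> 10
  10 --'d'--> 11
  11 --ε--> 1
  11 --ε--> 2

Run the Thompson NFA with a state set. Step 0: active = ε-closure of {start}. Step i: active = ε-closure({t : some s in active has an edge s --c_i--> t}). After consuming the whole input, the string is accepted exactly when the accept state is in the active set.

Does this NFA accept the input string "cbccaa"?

start: ε-closure({0}) = {0,2}
'c' @ 1: {3,4,6}
'b' @ 2: {5,6,7,8}
'c' @ 3: {}  — dead — no transitions
rest 'caa' ignored (set empty)
final: {}; accept 1 not in set

Answer: REJECT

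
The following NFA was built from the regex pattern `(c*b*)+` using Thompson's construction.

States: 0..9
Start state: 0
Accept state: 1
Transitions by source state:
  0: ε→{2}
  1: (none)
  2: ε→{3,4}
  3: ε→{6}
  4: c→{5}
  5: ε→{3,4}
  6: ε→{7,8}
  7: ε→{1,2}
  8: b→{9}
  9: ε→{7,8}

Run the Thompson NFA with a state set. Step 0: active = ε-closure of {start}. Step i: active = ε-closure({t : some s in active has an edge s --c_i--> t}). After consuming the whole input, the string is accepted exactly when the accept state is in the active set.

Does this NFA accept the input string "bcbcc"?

Answer: ACCEPT

Steps:
start: ε-closure({0}) = {0,1,2,3,4,6,7,8}
'b' @ 1: {1,2,3,4,6,7,8,9}  ✓accept
'c' @ 2: {1,2,3,4,5,6,7,8}  ✓accept
'b' @ 3: {1,2,3,4,6,7,8,9}  ✓accept
'c' @ 4: {1,2,3,4,5,6,7,8}  ✓accept
'c' @ 5: {1,2,3,4,5,6,7,8}  ✓accept
after full input: {1,2,3,4,5,6,7,8}  (accept=1 in)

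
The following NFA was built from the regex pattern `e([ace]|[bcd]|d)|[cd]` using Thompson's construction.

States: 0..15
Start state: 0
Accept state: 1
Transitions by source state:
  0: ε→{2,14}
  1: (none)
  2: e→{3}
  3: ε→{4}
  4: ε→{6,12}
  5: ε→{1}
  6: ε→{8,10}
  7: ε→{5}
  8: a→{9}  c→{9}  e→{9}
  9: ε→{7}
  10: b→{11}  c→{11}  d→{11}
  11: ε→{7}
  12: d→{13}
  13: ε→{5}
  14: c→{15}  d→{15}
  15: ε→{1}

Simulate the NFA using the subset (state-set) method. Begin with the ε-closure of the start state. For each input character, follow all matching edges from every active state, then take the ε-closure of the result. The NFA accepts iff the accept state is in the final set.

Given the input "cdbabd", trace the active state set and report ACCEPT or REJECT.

S₀ = ε-closure({0}) = {0,2,14}
'c' @ 1: {1,15}  ✓accept
'd' @ 2: {}  — state set empty
rest 'babd' ignored (set empty)
after full input: {}  (accept=1 not in)

Answer: REJECT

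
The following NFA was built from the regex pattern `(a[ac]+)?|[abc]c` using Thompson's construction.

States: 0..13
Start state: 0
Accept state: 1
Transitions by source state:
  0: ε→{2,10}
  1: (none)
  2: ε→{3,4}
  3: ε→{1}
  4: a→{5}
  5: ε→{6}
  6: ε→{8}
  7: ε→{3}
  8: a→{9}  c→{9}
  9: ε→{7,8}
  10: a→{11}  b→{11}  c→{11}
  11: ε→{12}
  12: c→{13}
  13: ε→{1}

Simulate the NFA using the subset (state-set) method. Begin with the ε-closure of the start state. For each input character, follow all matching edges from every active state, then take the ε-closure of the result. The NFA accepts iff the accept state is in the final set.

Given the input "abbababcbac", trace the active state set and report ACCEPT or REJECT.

Answer: REJECT

Steps:
S₀ = ε-closure({0}) = {0,1,2,3,4,10}
'a' @ 1: {5,6,8,11,12}
'b' @ 2: {}  — no active states
rest 'bababcbac' ignored (set empty)
after full input: {}  (accept=1 not in)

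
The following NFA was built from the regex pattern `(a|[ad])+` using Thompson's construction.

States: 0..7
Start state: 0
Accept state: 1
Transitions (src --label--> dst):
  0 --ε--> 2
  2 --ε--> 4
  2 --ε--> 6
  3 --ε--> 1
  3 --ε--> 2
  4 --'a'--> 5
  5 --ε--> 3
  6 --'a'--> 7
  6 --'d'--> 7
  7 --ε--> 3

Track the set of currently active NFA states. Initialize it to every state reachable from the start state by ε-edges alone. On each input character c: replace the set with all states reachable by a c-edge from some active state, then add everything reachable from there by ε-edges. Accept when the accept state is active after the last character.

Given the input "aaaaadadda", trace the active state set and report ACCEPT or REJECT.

S₀ = ε-closure({0}) = {0,2,4,6}
'a' @ 1: {1,2,3,4,5,6,7}  (accept∈set)
'a' @ 2: {1,2,3,4,5,6,7}  (accept∈set)
'a' @ 3: {1,2,3,4,5,6,7}  (accept∈set)
'a' @ 4: {1,2,3,4,5,6,7}  (accept∈set)
'a' @ 5: {1,2,3,4,5,6,7}  (accept∈set)
'd' @ 6: {1,2,3,4,6,7}  (accept∈set)
'a' @ 7: {1,2,3,4,5,6,7}  (accept∈set)
'd' @ 8: {1,2,3,4,6,7}  (accept∈set)
'd' @ 9: {1,2,3,4,6,7}  (accept∈set)
'a' @ 10: {1,2,3,4,5,6,7}  (accept∈set)
after full input: {1,2,3,4,5,6,7}  (accept=1 in)

Answer: ACCEPT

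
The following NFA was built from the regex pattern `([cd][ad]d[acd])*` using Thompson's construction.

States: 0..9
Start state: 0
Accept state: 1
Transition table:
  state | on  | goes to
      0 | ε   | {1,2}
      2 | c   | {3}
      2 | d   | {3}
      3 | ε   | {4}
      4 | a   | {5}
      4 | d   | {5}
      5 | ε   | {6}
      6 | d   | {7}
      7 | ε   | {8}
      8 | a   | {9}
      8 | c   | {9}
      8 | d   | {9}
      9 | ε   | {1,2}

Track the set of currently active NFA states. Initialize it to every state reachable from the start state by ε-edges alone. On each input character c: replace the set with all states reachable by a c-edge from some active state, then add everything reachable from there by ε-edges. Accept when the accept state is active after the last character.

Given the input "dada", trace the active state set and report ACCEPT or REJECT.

initial (ε-close {0}): {0,1,2}
'd' @ 1: {3,4}
'a' @ 2: {5,6}
'd' @ 3: {7,8}
'a' @ 4: {1,2,9}  (accept∈set)
after full input: {1,2,9}  (accept=1 in)

Answer: ACCEPT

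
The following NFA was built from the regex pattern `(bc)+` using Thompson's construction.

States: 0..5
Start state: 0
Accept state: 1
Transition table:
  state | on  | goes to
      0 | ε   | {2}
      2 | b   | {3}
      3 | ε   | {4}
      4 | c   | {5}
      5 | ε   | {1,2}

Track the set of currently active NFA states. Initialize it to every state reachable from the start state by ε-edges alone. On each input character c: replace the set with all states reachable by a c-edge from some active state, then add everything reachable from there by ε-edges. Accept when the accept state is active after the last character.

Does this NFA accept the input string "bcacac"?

start: ε-closure({0}) = {0,2}
'b' @ 1: {3,4}
'c' @ 2: {1,2,5}  (accept∈set)
'a' @ 3: {}  — no active states
rest 'cac' ignored (set empty)
final: {}; accept 1 not in set

Answer: REJECT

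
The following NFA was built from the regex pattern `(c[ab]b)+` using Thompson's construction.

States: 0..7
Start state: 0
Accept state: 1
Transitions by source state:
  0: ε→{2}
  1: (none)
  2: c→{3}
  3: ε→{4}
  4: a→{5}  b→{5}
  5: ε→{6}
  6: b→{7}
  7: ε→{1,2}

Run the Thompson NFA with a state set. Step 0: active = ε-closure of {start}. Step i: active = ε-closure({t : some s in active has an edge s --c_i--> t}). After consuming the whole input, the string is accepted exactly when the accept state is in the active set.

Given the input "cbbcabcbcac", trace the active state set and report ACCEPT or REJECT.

S₀ = ε-closure({0}) = {0,2}
'c' @ 1: {3,4}
'b' @ 2: {5,6}
'b' @ 3: {1,2,7}  [accepting]
'c' @ 4: {3,4}
'a' @ 5: {5,6}
'b' @ 6: {1,2,7}  [accepting]
'c' @ 7: {3,4}
'b' @ 8: {5,6}
'c' @ 9: {}  — no active states
rest 'ac' ignored (set empty)
final: {}; accept 1 not in set

Answer: REJECT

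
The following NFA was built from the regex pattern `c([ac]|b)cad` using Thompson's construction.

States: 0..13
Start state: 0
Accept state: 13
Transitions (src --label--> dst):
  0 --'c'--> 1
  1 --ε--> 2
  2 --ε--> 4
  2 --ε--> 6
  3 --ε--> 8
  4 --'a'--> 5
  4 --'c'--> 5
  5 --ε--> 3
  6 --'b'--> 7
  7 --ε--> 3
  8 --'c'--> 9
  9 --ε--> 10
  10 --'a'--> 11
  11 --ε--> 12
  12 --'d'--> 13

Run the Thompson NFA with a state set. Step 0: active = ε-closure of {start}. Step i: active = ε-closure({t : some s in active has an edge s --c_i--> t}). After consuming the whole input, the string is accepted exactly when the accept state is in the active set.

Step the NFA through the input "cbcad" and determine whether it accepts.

start: ε-closure({0}) = {0}
'c' @ 1: {1,2,4,6}
'b' @ 2: {3,7,8}
'c' @ 3: {9,10}
'a' @ 4: {11,12}
'd' @ 5: {13}  (accept∈set)
end set {13} — state 13 in

Answer: ACCEPT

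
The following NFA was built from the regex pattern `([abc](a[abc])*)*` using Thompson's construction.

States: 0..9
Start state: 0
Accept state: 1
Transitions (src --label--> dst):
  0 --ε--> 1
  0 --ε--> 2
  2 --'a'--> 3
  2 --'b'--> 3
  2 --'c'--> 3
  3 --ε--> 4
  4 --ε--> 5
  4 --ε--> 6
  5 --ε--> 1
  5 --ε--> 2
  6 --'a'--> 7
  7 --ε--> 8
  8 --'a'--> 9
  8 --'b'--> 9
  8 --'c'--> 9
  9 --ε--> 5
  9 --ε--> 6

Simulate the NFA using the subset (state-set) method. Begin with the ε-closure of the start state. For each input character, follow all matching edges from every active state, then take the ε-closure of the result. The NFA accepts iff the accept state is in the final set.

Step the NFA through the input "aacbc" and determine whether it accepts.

Answer: ACCEPT

Derivation:
start: ε-closure({0}) = {0,1,2}
'a' @ 1: {1,2,3,4,5,6}  ✓accept
'a' @ 2: {1,2,3,4,5,6,7,8}  ✓accept
'c' @ 3: {1,2,3,4,5,6,9}  ✓accept
'b' @ 4: {1,2,3,4,5,6}  ✓accept
'c' @ 5: {1,2,3,4,5,6}  ✓accept
end set {1,2,3,4,5,6} — state 1 in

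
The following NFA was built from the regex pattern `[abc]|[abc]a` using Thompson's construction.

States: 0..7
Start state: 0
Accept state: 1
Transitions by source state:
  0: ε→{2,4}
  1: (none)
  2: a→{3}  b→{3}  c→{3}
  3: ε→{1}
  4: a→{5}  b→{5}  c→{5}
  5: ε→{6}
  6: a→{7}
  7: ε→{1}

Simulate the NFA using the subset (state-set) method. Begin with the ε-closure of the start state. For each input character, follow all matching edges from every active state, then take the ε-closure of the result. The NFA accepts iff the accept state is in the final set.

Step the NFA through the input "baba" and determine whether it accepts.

start: ε-closure({0}) = {0,2,4}
'b' @ 1: {1,3,5,6}  [accepting]
'a' @ 2: {1,7}  [accepting]
'b' @ 3: {}  — no active states
rest 'a' ignored (set empty)
final: {}; accept 1 not in set

Answer: REJECT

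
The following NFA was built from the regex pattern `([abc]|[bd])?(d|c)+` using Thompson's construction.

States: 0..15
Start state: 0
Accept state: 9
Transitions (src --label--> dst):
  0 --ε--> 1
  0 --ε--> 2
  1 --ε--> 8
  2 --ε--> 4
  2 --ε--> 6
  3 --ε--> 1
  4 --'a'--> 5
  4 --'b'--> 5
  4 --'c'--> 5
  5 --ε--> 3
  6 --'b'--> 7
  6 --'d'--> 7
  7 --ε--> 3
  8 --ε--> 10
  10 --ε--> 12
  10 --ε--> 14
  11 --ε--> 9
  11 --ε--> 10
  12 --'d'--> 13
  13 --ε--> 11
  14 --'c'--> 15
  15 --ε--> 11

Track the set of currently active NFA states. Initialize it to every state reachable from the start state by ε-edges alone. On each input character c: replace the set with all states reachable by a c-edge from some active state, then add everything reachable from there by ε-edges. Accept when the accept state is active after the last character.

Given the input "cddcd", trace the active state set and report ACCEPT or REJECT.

S₀ = ε-closure({0}) = {0,1,2,4,6,8,10,12,14}
'c' @ 1: {1,3,5,8,9,10,11,12,14,15}  (accept∈set)
'd' @ 2: {9,10,11,12,13,14}  (accept∈set)
'd' @ 3: {9,10,11,12,13,14}  (accept∈set)
'c' @ 4: {9,10,11,12,14,15}  (accept∈set)
'd' @ 5: {9,10,11,12,13,14}  (accept∈set)
after full input: {9,10,11,12,13,14}  (accept=9 in)

Answer: ACCEPT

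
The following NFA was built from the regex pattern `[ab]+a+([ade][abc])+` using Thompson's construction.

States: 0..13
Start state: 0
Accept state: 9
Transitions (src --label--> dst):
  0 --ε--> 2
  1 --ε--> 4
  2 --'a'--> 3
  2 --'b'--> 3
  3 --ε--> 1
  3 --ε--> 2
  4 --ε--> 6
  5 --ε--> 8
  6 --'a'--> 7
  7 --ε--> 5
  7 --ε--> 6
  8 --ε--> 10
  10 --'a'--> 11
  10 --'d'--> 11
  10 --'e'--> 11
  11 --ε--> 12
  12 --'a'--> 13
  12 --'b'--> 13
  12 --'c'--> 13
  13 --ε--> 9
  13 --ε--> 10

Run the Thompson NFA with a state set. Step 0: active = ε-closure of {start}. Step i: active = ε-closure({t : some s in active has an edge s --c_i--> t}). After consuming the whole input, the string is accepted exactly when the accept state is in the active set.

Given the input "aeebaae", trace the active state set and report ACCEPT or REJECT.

start: ε-closure({0}) = {0,2}
'a' @ 1: {1,2,3,4,6}
'e' @ 2: {}  — state set empty
rest 'ebaae' ignored (set empty)
final: {}; accept 9 not in set

Answer: REJECT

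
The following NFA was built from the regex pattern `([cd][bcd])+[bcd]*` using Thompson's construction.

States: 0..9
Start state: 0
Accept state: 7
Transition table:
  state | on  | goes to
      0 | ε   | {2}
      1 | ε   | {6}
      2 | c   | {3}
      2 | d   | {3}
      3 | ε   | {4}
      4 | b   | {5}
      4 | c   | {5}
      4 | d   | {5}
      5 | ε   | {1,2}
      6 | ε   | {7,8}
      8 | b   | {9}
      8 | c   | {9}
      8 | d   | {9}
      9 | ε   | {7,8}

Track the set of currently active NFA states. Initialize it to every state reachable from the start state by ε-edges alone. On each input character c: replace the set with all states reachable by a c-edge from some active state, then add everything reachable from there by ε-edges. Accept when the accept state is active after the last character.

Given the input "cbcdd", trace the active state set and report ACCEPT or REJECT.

Answer: ACCEPT

Derivation:
S₀ = ε-closure({0}) = {0,2}
'c' @ 1: {3,4}
'b' @ 2: {1,2,5,6,7,8}  (accept∈set)
'c' @ 3: {3,4,7,8,9}  (accept∈set)
'd' @ 4: {1,2,5,6,7,8,9}  (accept∈set)
'd' @ 5: {3,4,7,8,9}  (accept∈set)
final: {3,4,7,8,9}; accept 7 in set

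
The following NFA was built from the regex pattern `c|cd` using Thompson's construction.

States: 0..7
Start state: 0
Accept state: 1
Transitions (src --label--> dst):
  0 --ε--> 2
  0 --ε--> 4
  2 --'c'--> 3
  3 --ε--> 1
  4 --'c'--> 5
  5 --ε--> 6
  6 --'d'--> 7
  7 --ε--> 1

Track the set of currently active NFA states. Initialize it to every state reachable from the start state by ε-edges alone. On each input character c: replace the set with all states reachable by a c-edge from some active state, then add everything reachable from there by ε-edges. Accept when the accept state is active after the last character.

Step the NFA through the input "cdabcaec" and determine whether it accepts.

Answer: REJECT

Trace:
S₀ = ε-closure({0}) = {0,2,4}
'c' @ 1: {1,3,5,6}  [accepting]
'd' @ 2: {1,7}  [accepting]
'a' @ 3: {}  — no active states
rest 'bcaec' ignored (set empty)
final: {}; accept 1 not in set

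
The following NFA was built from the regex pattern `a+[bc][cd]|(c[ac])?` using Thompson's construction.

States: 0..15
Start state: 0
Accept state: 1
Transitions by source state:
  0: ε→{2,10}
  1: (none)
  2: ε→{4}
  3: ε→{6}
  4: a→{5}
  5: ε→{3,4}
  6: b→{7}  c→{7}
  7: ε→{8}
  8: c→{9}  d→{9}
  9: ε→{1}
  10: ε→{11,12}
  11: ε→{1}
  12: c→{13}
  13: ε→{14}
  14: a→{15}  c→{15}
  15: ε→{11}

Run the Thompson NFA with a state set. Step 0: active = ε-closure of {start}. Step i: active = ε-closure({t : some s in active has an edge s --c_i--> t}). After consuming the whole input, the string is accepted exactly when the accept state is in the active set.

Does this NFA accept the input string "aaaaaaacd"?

Answer: ACCEPT

Trace:
start: ε-closure({0}) = {0,1,2,4,10,11,12}
'a' @ 1: {3,4,5,6}
'a' @ 2: {3,4,5,6}
'a' @ 3: {3,4,5,6}
'a' @ 4: {3,4,5,6}
'a' @ 5: {3,4,5,6}
'a' @ 6: {3,4,5,6}
'a' @ 7: {3,4,5,6}
'c' @ 8: {7,8}
'd' @ 9: {1,9}  ✓accept
after full input: {1,9}  (accept=1 in)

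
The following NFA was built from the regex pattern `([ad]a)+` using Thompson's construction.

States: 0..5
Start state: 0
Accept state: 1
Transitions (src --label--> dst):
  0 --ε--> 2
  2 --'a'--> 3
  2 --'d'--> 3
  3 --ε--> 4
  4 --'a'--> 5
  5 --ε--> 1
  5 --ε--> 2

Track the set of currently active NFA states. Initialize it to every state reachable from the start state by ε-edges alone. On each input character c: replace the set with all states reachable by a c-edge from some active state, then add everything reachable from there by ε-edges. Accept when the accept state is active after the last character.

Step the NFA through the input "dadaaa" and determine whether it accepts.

S₀ = ε-closure({0}) = {0,2}
'd' @ 1: {3,4}
'a' @ 2: {1,2,5}  ✓accept
'd' @ 3: {3,4}
'a' @ 4: {1,2,5}  ✓accept
'a' @ 5: {3,4}
'a' @ 6: {1,2,5}  ✓accept
end set {1,2,5} — state 1 in

Answer: ACCEPT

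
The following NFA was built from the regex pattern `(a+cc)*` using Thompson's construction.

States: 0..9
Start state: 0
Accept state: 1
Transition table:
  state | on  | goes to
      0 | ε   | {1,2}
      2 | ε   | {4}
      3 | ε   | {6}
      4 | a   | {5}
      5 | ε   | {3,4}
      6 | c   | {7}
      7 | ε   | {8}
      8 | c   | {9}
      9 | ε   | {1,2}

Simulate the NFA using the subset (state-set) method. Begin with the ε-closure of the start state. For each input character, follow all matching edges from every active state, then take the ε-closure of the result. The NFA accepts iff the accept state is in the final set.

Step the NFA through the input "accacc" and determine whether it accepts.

start: ε-closure({0}) = {0,1,2,4}
'a' @ 1: {3,4,5,6}
'c' @ 2: {7,8}
'c' @ 3: {1,2,4,9}  (accept∈set)
'a' @ 4: {3,4,5,6}
'c' @ 5: {7,8}
'c' @ 6: {1,2,4,9}  (accept∈set)
end set {1,2,4,9} — state 1 in

Answer: ACCEPT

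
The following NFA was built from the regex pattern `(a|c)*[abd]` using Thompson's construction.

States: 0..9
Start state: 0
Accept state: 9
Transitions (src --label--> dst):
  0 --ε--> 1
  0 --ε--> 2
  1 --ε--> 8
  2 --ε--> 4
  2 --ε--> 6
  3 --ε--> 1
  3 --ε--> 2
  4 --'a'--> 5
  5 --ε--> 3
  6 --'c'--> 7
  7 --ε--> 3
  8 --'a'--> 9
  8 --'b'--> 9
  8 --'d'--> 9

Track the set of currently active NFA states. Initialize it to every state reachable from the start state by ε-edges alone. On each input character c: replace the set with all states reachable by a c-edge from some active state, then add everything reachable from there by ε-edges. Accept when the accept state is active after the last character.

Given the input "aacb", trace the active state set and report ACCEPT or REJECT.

S₀ = ε-closure({0}) = {0,1,2,4,6,8}
'a' @ 1: {1,2,3,4,5,6,8,9}  [accepting]
'a' @ 2: {1,2,3,4,5,6,8,9}  [accepting]
'c' @ 3: {1,2,3,4,6,7,8}
'b' @ 4: {9}  [accepting]
final: {9}; accept 9 in set

Answer: ACCEPT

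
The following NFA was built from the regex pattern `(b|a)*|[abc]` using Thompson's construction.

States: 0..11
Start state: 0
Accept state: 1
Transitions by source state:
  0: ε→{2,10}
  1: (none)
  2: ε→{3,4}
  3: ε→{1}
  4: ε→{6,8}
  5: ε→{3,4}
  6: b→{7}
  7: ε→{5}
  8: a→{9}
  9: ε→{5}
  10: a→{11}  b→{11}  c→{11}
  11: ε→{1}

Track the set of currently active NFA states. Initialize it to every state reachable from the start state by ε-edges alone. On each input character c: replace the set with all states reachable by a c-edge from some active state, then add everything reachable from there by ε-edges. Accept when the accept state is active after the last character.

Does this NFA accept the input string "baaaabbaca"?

Answer: REJECT

Steps:
start: ε-closure({0}) = {0,1,2,3,4,6,8,10}
'b' @ 1: {1,3,4,5,6,7,8,11}  [accepting]
'a' @ 2: {1,3,4,5,6,8,9}  [accepting]
'a' @ 3: {1,3,4,5,6,8,9}  [accepting]
'a' @ 4: {1,3,4,5,6,8,9}  [accepting]
'a' @ 5: {1,3,4,5,6,8,9}  [accepting]
'b' @ 6: {1,3,4,5,6,7,8}  [accepting]
'b' @ 7: {1,3,4,5,6,7,8}  [accepting]
'a' @ 8: {1,3,4,5,6,8,9}  [accepting]
'c' @ 9: {}  — state set empty
rest 'a' ignored (set empty)
end set {} — state 1 not in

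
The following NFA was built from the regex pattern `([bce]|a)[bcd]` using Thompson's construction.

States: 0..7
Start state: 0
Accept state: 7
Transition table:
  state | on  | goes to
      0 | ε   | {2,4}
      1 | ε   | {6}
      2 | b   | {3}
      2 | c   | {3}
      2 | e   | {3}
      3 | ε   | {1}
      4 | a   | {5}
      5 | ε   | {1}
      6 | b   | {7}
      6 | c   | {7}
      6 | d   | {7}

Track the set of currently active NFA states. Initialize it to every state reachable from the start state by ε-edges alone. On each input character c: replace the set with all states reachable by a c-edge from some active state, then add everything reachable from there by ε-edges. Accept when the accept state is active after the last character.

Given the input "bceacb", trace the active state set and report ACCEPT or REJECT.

S₀ = ε-closure({0}) = {0,2,4}
'b' @ 1: {1,3,6}
'c' @ 2: {7}  ✓accept
'e' @ 3: {}  — dead — no transitions
rest 'acb' ignored (set empty)
final: {}; accept 7 not in set

Answer: REJECT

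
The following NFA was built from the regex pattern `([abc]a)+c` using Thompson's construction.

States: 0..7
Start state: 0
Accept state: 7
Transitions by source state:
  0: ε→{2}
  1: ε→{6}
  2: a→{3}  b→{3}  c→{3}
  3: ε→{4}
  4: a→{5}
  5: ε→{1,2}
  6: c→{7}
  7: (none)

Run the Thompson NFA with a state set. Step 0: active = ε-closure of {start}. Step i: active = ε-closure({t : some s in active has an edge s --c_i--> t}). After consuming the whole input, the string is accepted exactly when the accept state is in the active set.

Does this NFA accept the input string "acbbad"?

initial (ε-close {0}): {0,2}
'a' @ 1: {3,4}
'c' @ 2: {}  — dead — no transitions
rest 'bbad' ignored (set empty)
after full input: {}  (accept=7 not in)

Answer: REJECT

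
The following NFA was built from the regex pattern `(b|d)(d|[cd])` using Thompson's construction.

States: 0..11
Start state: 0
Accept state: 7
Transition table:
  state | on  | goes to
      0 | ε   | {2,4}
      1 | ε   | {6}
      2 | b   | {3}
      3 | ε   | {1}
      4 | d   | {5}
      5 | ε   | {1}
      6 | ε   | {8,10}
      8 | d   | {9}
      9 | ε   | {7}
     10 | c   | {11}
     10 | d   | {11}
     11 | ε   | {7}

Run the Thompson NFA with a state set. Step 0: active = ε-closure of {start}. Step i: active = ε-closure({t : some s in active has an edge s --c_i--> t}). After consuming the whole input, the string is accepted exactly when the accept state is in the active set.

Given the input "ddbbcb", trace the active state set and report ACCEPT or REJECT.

Answer: REJECT

Derivation:
initial (ε-close {0}): {0,2,4}
'd' @ 1: {1,5,6,8,10}
'd' @ 2: {7,9,11}  ✓accept
'b' @ 3: {}  — no active states
rest 'bcb' ignored (set empty)
after full input: {}  (accept=7 not in)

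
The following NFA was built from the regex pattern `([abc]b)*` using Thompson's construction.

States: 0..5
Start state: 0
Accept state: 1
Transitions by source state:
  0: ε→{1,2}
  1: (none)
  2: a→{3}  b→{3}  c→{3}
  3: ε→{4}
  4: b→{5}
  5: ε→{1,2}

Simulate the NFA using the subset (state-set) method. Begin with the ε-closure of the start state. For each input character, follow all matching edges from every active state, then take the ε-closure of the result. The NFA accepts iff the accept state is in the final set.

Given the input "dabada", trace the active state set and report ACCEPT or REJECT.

Answer: REJECT

Derivation:
initial (ε-close {0}): {0,1,2}
'd' @ 1: {}  — dead — no transitions
rest 'abada' ignored (set empty)
final: {}; accept 1 not in set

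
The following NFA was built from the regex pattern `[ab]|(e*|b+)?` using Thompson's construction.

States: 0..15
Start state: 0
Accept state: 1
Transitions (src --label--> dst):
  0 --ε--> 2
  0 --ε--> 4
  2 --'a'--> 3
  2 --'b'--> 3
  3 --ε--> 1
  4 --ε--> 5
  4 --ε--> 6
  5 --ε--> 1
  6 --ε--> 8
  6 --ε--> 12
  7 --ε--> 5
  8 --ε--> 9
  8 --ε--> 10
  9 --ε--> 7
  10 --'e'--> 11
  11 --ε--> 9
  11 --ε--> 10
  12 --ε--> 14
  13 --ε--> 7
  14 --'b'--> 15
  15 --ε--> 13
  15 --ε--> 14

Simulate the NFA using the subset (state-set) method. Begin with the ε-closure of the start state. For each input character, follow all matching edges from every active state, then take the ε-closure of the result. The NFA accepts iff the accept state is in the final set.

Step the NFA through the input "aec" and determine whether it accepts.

initial (ε-close {0}): {0,1,2,4,5,6,7,8,9,10,12,14}
'a' @ 1: {1,3}  ✓accept
'e' @ 2: {}  — state set empty
rest 'c' ignored (set empty)
end set {} — state 1 not in

Answer: REJECT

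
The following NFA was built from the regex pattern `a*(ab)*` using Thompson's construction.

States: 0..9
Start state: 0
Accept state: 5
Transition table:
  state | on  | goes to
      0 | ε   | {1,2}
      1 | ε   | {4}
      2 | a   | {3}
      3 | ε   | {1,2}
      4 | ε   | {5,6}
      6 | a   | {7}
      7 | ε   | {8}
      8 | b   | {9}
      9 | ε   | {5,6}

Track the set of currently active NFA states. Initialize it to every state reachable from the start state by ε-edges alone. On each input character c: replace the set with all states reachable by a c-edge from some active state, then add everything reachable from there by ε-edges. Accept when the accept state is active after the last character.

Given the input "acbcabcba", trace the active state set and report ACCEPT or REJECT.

Answer: REJECT

Trace:
initial (ε-close {0}): {0,1,2,4,5,6}
'a' @ 1: {1,2,3,4,5,6,7,8}  ✓accept
'c' @ 2: {}  — dead — no transitions
rest 'bcabcba' ignored (set empty)
final: {}; accept 5 not in set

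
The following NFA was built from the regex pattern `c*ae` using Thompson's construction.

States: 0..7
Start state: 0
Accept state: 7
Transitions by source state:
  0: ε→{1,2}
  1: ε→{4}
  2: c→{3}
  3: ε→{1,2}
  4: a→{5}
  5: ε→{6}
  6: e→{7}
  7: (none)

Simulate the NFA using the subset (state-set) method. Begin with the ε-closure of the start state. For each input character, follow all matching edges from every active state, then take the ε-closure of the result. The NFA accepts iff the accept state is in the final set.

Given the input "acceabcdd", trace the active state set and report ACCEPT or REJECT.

Answer: REJECT

Derivation:
start: ε-closure({0}) = {0,1,2,4}
'a' @ 1: {5,6}
'c' @ 2: {}  — no active states
rest 'ceabcdd' ignored (set empty)
final: {}; accept 7 not in set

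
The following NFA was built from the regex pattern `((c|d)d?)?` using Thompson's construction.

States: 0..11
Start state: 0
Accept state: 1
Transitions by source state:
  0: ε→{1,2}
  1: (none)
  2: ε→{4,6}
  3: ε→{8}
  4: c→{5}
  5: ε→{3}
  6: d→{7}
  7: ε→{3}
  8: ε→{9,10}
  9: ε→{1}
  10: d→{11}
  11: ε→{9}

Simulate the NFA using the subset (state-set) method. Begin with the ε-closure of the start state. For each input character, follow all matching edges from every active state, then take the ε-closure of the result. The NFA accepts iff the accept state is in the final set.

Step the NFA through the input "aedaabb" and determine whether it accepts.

initial (ε-close {0}): {0,1,2,4,6}
'a' @ 1: {}  — dead — no transitions
rest 'edaabb' ignored (set empty)
after full input: {}  (accept=1 not in)

Answer: REJECT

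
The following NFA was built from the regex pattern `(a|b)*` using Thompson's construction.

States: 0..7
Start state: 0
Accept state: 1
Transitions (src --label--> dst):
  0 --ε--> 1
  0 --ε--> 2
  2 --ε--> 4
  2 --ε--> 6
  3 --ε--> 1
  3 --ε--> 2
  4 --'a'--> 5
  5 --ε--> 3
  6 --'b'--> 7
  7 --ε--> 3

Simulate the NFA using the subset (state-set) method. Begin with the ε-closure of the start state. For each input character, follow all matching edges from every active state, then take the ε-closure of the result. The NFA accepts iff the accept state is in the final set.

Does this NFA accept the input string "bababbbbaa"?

S₀ = ε-closure({0}) = {0,1,2,4,6}
'b' @ 1: {1,2,3,4,6,7}  (accept∈set)
'a' @ 2: {1,2,3,4,5,6}  (accept∈set)
'b' @ 3: {1,2,3,4,6,7}  (accept∈set)
'a' @ 4: {1,2,3,4,5,6}  (accept∈set)
'b' @ 5: {1,2,3,4,6,7}  (accept∈set)
'b' @ 6: {1,2,3,4,6,7}  (accept∈set)
'b' @ 7: {1,2,3,4,6,7}  (accept∈set)
'b' @ 8: {1,2,3,4,6,7}  (accept∈set)
'a' @ 9: {1,2,3,4,5,6}  (accept∈set)
'a' @ 10: {1,2,3,4,5,6}  (accept∈set)
after full input: {1,2,3,4,5,6}  (accept=1 in)

Answer: ACCEPT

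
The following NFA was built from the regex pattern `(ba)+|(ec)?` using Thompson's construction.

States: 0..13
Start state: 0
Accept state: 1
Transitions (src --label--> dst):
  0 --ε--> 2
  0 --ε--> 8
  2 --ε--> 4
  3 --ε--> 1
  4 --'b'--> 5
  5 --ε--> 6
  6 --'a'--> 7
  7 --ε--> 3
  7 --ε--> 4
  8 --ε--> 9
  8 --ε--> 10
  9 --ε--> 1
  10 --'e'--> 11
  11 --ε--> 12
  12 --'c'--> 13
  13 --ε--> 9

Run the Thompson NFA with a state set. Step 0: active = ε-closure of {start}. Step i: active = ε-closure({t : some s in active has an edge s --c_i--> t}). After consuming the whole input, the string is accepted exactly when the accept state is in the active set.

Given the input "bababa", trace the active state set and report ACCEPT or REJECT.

Answer: ACCEPT

Steps:
S₀ = ε-closure({0}) = {0,1,2,4,8,9,10}
'b' @ 1: {5,6}
'a' @ 2: {1,3,4,7}  (accept∈set)
'b' @ 3: {5,6}
'a' @ 4: {1,3,4,7}  (accept∈set)
'b' @ 5: {5,6}
'a' @ 6: {1,3,4,7}  (accept∈set)
after full input: {1,3,4,7}  (accept=1 in)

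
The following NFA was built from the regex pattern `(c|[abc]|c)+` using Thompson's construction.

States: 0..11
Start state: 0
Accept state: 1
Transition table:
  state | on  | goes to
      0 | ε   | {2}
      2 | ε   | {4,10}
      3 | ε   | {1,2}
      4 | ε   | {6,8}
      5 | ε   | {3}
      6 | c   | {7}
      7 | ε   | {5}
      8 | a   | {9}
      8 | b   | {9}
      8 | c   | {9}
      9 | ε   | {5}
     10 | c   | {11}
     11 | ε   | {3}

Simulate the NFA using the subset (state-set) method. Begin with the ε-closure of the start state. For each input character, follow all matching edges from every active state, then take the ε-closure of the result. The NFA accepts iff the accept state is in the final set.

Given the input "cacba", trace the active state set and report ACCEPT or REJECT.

start: ε-closure({0}) = {0,2,4,6,8,10}
'c' @ 1: {1,2,3,4,5,6,7,8,9,10,11}  [accepting]
'a' @ 2: {1,2,3,4,5,6,8,9,10}  [accepting]
'c' @ 3: {1,2,3,4,5,6,7,8,9,10,11}  [accepting]
'b' @ 4: {1,2,3,4,5,6,8,9,10}  [accepting]
'a' @ 5: {1,2,3,4,5,6,8,9,10}  [accepting]
after full input: {1,2,3,4,5,6,8,9,10}  (accept=1 in)

Answer: ACCEPT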